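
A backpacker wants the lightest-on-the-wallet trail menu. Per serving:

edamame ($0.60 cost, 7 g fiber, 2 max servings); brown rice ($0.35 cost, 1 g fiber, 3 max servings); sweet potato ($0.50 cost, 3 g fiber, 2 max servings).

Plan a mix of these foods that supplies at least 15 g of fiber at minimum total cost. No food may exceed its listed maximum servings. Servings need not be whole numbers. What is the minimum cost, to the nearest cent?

Cost per g of fiber: edamame $0.0857, sweet potato $0.1667, brown rice $0.3500.
Take 2 servings of edamame: +14.0 g fiber for $1.20 (total $1.20, still need 1.0 g).
Take 0.3333 servings of sweet potato: +1.0 g fiber for $0.17 (total $1.37, still need 0.0 g).
Greedy by cheapest-per-g is optimal for a single linear constraint, so the minimum cost is $1.37.

$1.37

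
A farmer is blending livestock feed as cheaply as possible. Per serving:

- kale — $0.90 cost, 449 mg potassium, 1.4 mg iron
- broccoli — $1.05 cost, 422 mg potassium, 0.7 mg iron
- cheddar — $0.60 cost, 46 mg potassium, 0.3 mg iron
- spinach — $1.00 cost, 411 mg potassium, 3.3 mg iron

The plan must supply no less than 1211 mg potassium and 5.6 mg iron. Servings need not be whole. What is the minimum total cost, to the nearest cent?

$2.59

At the optimum either one food covers both requirements or two foods hit both targets exactly; no other combination can be cheaper.
kale only: max(1211/449, 5.6/1.4) = 4 servings → $3.60.
broccoli only: max(1211/422, 5.6/0.7) = 8 servings → $8.40.
cheddar only: max(1211/46, 5.6/0.3) = 26.33 servings → $15.80.
spinach only: max(1211/411, 5.6/3.3) = 2.946 servings → $2.95.
kale + broccoli with both targets exact would need a negative amount; discard.
kale + cheddar with both tight: 1.504 servings and 11.65 servings → $8.34.
kale + spinach with both tight: 1.87 servings and 0.9037 servings → $2.59.
broccoli + cheddar with both tight: 1.12 servings and 16.05 servings → $10.81.
broccoli + spinach with both tight: 1.534 servings and 1.372 servings → $2.98.
cheddar + spinach with both targets exact would need a negative amount; discard.
Cheapest feasible corner: $2.59.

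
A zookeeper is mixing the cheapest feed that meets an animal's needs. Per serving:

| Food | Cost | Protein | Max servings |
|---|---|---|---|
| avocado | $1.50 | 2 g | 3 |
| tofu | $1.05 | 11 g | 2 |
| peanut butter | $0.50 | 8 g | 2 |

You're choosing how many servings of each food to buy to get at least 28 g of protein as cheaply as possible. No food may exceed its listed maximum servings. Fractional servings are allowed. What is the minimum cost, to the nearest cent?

$2.15

Cost per g of protein: peanut butter $0.0625, tofu $0.0955, avocado $0.7500.
Take 2 servings of peanut butter: +16.0 g protein for $1.00 (total $1.00, still need 12.0 g).
Take 1.091 servings of tofu: +12.0 g protein for $1.15 (total $2.15, still need 0.0 g).
Greedy by cheapest-per-g is optimal for a single linear constraint, so the minimum cost is $2.15.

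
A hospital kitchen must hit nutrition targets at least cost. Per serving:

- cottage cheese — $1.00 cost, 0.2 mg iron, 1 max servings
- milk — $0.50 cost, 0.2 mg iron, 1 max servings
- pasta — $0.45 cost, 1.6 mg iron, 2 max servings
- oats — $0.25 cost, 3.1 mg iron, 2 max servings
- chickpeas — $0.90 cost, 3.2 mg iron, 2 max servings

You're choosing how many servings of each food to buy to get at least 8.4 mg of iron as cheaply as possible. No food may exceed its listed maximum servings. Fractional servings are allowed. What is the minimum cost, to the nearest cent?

Cost per mg of iron: oats $0.0806, pasta $0.2812, chickpeas $0.2812, milk $2.5000, cottage cheese $5.0000.
Take 2 servings of oats: +6.2 mg iron for $0.50 (total $0.50, still need 2.2 mg).
Take 1.375 servings of pasta: +2.2 mg iron for $0.62 (total $1.12, still need 0.0 mg).
Filling from the cheapest source first is optimal under one linear minimum: $1.12.

$1.12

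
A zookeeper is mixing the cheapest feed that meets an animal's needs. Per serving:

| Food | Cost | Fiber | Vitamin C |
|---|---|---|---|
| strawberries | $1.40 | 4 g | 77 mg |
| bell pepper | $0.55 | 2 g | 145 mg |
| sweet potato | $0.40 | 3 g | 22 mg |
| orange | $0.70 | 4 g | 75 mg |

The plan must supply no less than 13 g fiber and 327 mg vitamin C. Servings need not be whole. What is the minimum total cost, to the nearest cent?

Minimising a linear cost over {fiber ≥ 13, vitamin C ≥ 327, servings ≥ 0} — the optimum is at a vertex, using one or two foods.
strawberries only: max(13/4, 327/77) = 4.247 servings → $5.95.
bell pepper only: max(13/2, 327/145) = 6.5 servings → $3.58.
sweet potato only: max(13/3, 327/22) = 14.86 servings → $5.95.
orange only: max(13/4, 327/75) = 4.36 servings → $3.05.
strawberries + bell pepper with both tight: 2.89 servings and 0.7207 servings → $4.44.
strawberries + sweet potato: the both-tight solution has a negative serving — not a feasible corner.
strawberries + orange with both targets exact would need a negative amount; discard.
bell pepper + sweet potato with both tight: 1.777 servings and 3.148 servings → $2.24.
bell pepper + orange with both tight: 0.7744 servings and 2.863 servings → $2.43.
sweet potato + orange: the both-tight solution has a negative serving — not a feasible corner.
The minimum over all feasible corners is $2.24.

$2.24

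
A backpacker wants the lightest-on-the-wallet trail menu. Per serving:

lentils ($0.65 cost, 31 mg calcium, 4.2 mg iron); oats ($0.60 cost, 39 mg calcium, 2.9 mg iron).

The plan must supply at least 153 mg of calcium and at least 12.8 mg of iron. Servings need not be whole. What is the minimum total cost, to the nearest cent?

$2.48

The cheapest plan sits at a corner of the feasible region — with two constraints it uses at most two foods.
lentils only: max(153/31, 12.8/4.2) = 4.935 servings → $3.21.
oats only: max(153/39, 12.8/2.9) = 4.414 servings → $2.65.
lentils + oats with both tight: 0.751 servings and 3.326 servings → $2.48.
Cheapest feasible corner: $2.48.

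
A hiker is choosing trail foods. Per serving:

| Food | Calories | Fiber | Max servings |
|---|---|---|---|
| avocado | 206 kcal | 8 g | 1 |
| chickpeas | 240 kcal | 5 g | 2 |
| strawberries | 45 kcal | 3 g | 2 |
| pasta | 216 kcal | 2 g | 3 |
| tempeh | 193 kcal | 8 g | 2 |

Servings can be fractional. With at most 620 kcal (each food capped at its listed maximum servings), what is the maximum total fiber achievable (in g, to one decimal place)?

27.6 g

Fiber per kcal: strawberries 0.06667, tempeh 0.04145, avocado 0.03883, chickpeas 0.02083, pasta 0.009259.
Take 2 servings of strawberries: uses 90 kcal, +6.0 g fiber (running total 6.0 g).
Take 2 servings of tempeh: uses 386 kcal, +16.0 g fiber (running total 22.0 g).
Take 0.699 servings of avocado: uses 144 kcal, +5.6 g fiber (running total 27.6 g).
Filling greedily by fiber-per-kcal is optimal for one linear limit, giving 27.6 g.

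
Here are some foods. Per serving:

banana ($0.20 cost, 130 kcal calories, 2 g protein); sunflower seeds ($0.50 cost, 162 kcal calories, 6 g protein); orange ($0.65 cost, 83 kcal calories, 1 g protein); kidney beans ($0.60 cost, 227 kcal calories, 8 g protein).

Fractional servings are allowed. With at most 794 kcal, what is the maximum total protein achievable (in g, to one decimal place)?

Protein per kcal: sunflower seeds 0.03704, kidney beans 0.03524, banana 0.01538, orange 0.01205.
With no serving limits, spend the whole calories allowance on sunflower seeds: 794 kcal / 162 kcal × 6 g = 29.4 g.

29.4 g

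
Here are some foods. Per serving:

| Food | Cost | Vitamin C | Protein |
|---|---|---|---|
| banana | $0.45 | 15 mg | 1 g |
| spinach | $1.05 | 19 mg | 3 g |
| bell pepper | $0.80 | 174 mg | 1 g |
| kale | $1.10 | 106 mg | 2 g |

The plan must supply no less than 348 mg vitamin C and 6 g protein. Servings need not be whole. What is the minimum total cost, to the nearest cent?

For a min-cost LP with two ≥-constraints, a basic feasible solution has at most two positive variables.
banana only: max(348/15, 6/1) = 23.2 servings → $10.44.
spinach only: max(348/19, 6/3) = 18.32 servings → $19.23.
bell pepper only: max(348/174, 6/1) = 6 servings → $4.80.
kale only: max(348/106, 6/2) = 3.283 servings → $3.61.
banana + spinach: intersection lies outside the first quadrant.
banana + bell pepper with both tight: 4.377 servings and 1.623 servings → $3.27.
banana + kale: the both-tight solution has a negative serving — not a feasible corner.
spinach + bell pepper with both tight: 1.384 servings and 1.849 servings → $2.93.
spinach + kale: intersection lies outside the first quadrant.
bell pepper + kale with both tight: 0.2479 servings and 2.876 servings → $3.36.
The minimum over all feasible corners is $2.93.

$2.93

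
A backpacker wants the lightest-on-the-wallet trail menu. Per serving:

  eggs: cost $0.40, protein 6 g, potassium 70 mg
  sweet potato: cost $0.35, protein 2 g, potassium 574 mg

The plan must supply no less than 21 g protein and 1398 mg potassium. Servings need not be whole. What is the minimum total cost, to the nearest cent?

$1.85

Compare the cost at each extreme point of the feasible region.
eggs only: max(21/6, 1398/70) = 19.97 servings → $7.99.
sweet potato only: max(21/2, 1398/574) = 10.5 servings → $3.67.
eggs + sweet potato with both tight: 2.802 servings and 2.094 servings → $1.85.
So the least-cost plan costs $1.85.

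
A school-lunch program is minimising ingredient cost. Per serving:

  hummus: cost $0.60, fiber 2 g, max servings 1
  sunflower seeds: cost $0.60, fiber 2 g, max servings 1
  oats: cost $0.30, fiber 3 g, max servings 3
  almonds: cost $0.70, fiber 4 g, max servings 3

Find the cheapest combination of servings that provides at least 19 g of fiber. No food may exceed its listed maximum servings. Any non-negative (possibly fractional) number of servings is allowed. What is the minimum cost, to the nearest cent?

$2.65

Cost per g of fiber: oats $0.1000, almonds $0.1750, hummus $0.3000, sunflower seeds $0.3000.
Take 3 servings of oats: +9.0 g fiber for $0.90 (total $0.90, still need 10.0 g).
Take 2.5 servings of almonds: +10.0 g fiber for $1.75 (total $2.65, still need 0.0 g).
Greedy by cheapest-per-g is optimal for a single linear constraint, so the minimum cost is $2.65.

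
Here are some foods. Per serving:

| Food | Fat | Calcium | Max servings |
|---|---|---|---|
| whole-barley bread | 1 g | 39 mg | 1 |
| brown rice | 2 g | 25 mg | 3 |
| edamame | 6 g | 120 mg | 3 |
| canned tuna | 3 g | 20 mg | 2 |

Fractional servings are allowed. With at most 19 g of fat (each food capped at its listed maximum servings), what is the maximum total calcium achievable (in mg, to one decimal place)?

Calcium per g fat: whole-barley bread 39, edamame 20, brown rice 12.5, canned tuna 6.667.
Take 1 serving of whole-barley bread: uses 1 g fat, +39.0 mg calcium (running total 39.0 mg).
Take 3 servings of edamame: uses 18 g fat, +360.0 mg calcium (running total 399.0 mg).
Greedy by best ratio exhausts the fat allowance optimally: 399.0 mg.

399.0 mg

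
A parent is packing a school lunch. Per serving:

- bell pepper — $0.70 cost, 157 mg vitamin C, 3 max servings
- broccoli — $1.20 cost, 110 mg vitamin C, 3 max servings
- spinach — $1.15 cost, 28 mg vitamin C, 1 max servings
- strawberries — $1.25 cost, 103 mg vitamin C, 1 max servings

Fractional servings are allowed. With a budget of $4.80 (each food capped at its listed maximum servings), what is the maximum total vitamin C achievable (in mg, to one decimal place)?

718.5 mg

Vitamin C per dollar: bell pepper 224.3, broccoli 91.67, strawberries 82.4, spinach 24.35.
Take 3 servings of bell pepper: spends $2.10, +471.0 mg vitamin C (running total 471.0 mg).
Take 2.25 servings of broccoli: spends $2.70, +247.5 mg vitamin C (running total 718.5 mg).
Greedy by best ratio exhausts the cost allowance optimally: 718.5 mg.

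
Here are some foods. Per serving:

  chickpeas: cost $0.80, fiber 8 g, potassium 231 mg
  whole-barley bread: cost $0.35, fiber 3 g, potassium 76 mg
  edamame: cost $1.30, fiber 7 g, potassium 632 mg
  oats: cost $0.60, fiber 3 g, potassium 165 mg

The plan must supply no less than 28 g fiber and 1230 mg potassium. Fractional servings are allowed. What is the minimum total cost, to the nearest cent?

$3.39

Two binding constraints pin down two serving amounts, so the optimal mix uses at most two foods. The candidates are each food alone (scaled to the tighter of fiber/potassium) and each pair with both constraints tight.
chickpeas only: max(28/8, 1230/231) = 5.325 servings → $4.26.
whole-barley bread only: max(28/3, 1230/76) = 16.18 servings → $5.66.
edamame only: max(28/7, 1230/632) = 4 servings → $5.20.
oats only: max(28/3, 1230/165) = 9.333 servings → $5.60.
chickpeas + whole-barley bread with both targets exact would need a negative amount; discard.
chickpeas + edamame with both tight: 2.642 servings and 0.9805 servings → $3.39.
chickpeas + oats with both tight: 1.483 servings and 5.378 servings → $4.41.
whole-barley bread + edamame with both tight: 6.661 servings and 1.145 servings → $3.82.
whole-barley bread + oats with both tight: 3.483 servings and 5.85 servings → $4.73.
edamame + oats: intersection lies outside the first quadrant.
Cheapest feasible corner: $3.39.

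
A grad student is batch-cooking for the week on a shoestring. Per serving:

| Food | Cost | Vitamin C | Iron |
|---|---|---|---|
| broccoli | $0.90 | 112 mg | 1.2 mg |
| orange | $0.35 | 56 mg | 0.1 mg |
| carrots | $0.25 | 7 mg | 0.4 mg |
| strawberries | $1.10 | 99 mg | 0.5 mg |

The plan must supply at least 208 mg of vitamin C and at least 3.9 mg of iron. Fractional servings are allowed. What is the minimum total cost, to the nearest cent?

Two binding constraints pin down two serving amounts, so the optimal mix uses at most two foods. The candidates are each food alone (scaled to the tighter of vitamin C/iron) and each pair with both constraints tight.
broccoli only: max(208/112, 3.9/1.2) = 3.25 servings → $2.92.
orange only: max(208/56, 3.9/0.1) = 39 servings → $13.65.
carrots only: max(208/7, 3.9/0.4) = 29.71 servings → $7.43.
strawberries only: max(208/99, 3.9/0.5) = 7.8 servings → $8.58.
broccoli + orange with both targets exact would need a negative amount; discard.
broccoli + carrots with both tight: 1.536 servings and 5.143 servings → $2.67.
broccoli + strawberries: the both-tight solution has a negative serving — not a feasible corner.
orange + carrots with both tight: 2.576 servings and 9.106 servings → $3.18.
orange + strawberries with both targets exact would need a negative amount; discard.
carrots + strawberries with both tight: 7.814 servings and 1.548 servings → $3.66.
Cheapest feasible corner: $2.67.

$2.67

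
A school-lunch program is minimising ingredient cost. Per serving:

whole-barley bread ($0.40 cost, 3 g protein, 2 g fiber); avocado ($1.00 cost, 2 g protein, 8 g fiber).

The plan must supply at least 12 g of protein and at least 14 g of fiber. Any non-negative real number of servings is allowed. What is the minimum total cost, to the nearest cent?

Two binding constraints pin down two serving amounts, so the optimal mix uses at most two foods. The candidates are each food alone (scaled to the tighter of protein/fiber) and each pair with both constraints tight.
whole-barley bread only: max(12/3, 14/2) = 7 servings → $2.80.
avocado only: max(12/2, 14/8) = 6 servings → $6.00.
whole-barley bread + avocado with both tight: 3.4 servings and 0.9 servings → $2.26.
So the least-cost plan costs $2.26.

$2.26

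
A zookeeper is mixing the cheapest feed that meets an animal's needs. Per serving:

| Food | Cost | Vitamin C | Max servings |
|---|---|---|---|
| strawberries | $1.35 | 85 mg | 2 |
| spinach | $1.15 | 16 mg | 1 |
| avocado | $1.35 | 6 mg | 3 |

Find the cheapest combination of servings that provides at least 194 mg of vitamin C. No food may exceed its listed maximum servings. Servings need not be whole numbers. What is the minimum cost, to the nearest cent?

Cost per mg of vitamin C: strawberries $0.0159, spinach $0.0719, avocado $0.2250.
Take 2 servings of strawberries: +170.0 mg vitamin C for $2.70 (total $2.70, still need 24.0 mg).
Take 1 serving of spinach: +16.0 mg vitamin C for $1.15 (total $3.85, still need 8.0 mg).
Take 1.333 servings of avocado: +8.0 mg vitamin C for $1.80 (total $5.65, still need 0.0 mg).
Greedy by cheapest-per-mg is optimal for a single linear constraint, so the minimum cost is $5.65.

$5.65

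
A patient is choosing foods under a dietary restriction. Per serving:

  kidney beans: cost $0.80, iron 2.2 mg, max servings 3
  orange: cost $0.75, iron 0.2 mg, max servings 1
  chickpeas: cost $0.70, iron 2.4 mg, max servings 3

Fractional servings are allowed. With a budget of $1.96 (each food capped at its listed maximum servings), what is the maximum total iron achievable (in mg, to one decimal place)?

Iron per dollar: chickpeas 3.429, kidney beans 2.75, orange 0.2667.
Take 2.8 servings of chickpeas: spends $1.96, +6.7 mg iron (running total 6.7 mg).
Filling greedily by iron-per-dollar is optimal for one linear limit, giving 6.7 mg.

6.7 mg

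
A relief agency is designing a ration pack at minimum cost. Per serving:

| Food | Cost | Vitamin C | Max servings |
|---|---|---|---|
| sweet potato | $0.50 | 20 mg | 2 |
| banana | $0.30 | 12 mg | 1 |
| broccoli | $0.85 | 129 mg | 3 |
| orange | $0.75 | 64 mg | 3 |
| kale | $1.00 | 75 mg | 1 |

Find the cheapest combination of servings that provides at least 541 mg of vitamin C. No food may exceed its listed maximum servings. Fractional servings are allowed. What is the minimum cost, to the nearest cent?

$4.35

Cost per mg of vitamin C: broccoli $0.0066, orange $0.0117, kale $0.0133, sweet potato $0.0250, banana $0.0250.
Take 3 servings of broccoli: +387.0 mg vitamin C for $2.55 (total $2.55, still need 154.0 mg).
Take 2.406 servings of orange: +154.0 mg vitamin C for $1.80 (total $4.35, still need 0.0 mg).
Filling from the cheapest source first is optimal under one linear minimum: $4.35.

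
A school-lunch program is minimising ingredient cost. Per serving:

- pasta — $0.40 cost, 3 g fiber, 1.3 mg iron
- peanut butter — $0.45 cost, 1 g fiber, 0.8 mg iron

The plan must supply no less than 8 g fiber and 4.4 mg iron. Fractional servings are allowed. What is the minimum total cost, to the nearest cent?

$1.35

pasta only: max(8/3, 4.4/1.3) = 3.385 servings → $1.35.
peanut butter only: max(8/1, 4.4/0.8) = 8 servings → $3.60.
pasta + peanut butter with both tight: 1.818 servings and 2.545 servings → $1.87.
Cheapest feasible corner: $1.35.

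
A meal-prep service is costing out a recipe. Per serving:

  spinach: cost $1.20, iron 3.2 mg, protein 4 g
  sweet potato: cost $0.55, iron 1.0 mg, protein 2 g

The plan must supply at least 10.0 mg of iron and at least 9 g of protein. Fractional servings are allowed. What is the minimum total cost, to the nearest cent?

With two linear requirements the optimum uses one or two foods; enumerate the corners.
spinach only: max(10.0/3.2, 9/4) = 3.125 servings → $3.75.
sweet potato only: max(10.0/1.0, 9/2) = 10 servings → $5.50.
spinach + sweet potato with both targets exact would need a negative amount; discard.
The minimum over all feasible corners is $3.75.

$3.75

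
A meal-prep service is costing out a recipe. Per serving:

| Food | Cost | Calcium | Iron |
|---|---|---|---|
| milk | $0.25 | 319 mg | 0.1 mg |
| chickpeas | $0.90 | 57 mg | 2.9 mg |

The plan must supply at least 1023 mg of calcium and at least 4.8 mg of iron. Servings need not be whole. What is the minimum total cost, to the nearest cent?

Check every corner: each single food scaled to meet both minima, and each pair solved so both constraints bind.
milk only: max(1023/319, 4.8/0.1) = 48 servings → $12.00.
chickpeas only: max(1023/57, 4.8/2.9) = 17.95 servings → $16.15.
milk + chickpeas with both tight: 2.929 servings and 1.554 servings → $2.13.
The minimum over all feasible corners is $2.13.

$2.13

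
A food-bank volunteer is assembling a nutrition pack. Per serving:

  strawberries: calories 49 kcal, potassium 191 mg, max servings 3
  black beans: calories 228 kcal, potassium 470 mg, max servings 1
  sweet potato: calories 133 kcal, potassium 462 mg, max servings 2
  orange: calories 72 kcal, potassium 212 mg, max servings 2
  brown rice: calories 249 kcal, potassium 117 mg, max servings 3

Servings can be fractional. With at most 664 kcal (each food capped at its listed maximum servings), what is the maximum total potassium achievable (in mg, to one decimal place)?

Potassium per kcal: strawberries 3.898, sweet potato 3.474, orange 2.944, black beans 2.061, brown rice 0.4699.
Take 3 servings of strawberries: uses 147 kcal, +573.0 mg potassium (running total 573.0 mg).
Take 2 servings of sweet potato: uses 266 kcal, +924.0 mg potassium (running total 1497.0 mg).
Take 2 servings of orange: uses 144 kcal, +424.0 mg potassium (running total 1921.0 mg).
Take 0.4693 servings of black beans: uses 107 kcal, +220.6 mg potassium (running total 2141.6 mg).
Greedy by best ratio exhausts the calories allowance optimally: 2141.6 mg.

2141.6 mg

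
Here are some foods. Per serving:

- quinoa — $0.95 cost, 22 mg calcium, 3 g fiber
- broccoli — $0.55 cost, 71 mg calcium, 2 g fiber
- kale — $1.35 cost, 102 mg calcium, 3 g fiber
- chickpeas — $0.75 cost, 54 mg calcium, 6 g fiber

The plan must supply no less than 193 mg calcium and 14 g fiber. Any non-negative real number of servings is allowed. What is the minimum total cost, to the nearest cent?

$2.13

quinoa only: max(193/22, 14/3) = 8.773 servings → $8.33.
broccoli only: max(193/71, 14/2) = 7 servings → $3.85.
kale only: max(193/102, 14/3) = 4.667 servings → $6.30.
chickpeas only: max(193/54, 14/6) = 3.574 servings → $2.68.
quinoa + broccoli with both tight: 3.598 servings and 1.604 servings → $4.30.
quinoa + kale with both tight: 3.538 servings and 1.129 servings → $4.88.
quinoa + chickpeas with both targets exact would need a negative amount; discard.
broccoli + kale with both targets exact would need a negative amount; discard.
broccoli + chickpeas with both tight: 1.264 servings and 1.912 servings → $2.13.
kale + chickpeas with both tight: 0.8933 servings and 1.887 servings → $2.62.
Cheapest feasible corner: $2.13.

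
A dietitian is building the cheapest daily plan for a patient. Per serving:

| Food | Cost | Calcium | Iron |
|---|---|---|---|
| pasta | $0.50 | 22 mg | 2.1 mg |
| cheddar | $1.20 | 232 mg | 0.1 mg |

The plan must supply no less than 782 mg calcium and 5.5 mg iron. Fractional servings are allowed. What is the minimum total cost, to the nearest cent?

Two binding constraints pin down two serving amounts, so the optimal mix uses at most two foods. The candidates are each food alone (scaled to the tighter of calcium/iron) and each pair with both constraints tight.
pasta only: max(782/22, 5.5/2.1) = 35.55 servings → $17.77.
cheddar only: max(782/232, 5.5/0.1) = 55 servings → $66.00.
pasta + cheddar with both tight: 2.47 servings and 3.136 servings → $5.00.
Cheapest feasible corner: $5.00.

$5.00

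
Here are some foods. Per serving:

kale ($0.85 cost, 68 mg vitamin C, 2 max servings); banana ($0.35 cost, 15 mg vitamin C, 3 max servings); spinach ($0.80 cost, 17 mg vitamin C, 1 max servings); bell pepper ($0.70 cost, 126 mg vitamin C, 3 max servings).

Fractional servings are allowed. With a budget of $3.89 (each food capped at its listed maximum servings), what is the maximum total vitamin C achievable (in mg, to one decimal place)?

517.9 mg

Vitamin C per dollar: bell pepper 180, kale 80, banana 42.86, spinach 21.25.
Take 3 servings of bell pepper: spends $2.10, +378.0 mg vitamin C (running total 378.0 mg).
Take 2 servings of kale: spends $1.70, +136.0 mg vitamin C (running total 514.0 mg).
Take 0.2571 servings of banana: spends $0.09, +3.9 mg vitamin C (running total 517.9 mg).
Filling greedily by vitamin C-per-dollar is optimal for one linear limit, giving 517.9 mg.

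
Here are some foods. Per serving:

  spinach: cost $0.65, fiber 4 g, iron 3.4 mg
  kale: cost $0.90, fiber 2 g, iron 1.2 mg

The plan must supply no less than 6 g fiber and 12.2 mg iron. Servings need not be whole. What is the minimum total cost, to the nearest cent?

$2.33

spinach only: max(6/4, 12.2/3.4) = 3.588 servings → $2.33.
kale only: max(6/2, 12.2/1.2) = 10.17 servings → $9.15.
spinach + kale with both targets exact would need a negative amount; discard.
The minimum over all feasible corners is $2.33.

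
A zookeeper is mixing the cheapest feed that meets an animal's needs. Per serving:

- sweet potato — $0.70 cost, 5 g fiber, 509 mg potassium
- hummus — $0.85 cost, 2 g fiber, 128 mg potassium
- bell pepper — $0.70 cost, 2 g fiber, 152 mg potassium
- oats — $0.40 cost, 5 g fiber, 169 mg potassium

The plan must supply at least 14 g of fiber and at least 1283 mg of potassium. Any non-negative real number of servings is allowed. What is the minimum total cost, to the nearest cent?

$1.83

Check every corner: each single food scaled to meet both minima, and each pair solved so both constraints bind.
sweet potato only: max(14/5, 1283/509) = 2.8 servings → $1.96.
hummus only: max(14/2, 1283/128) = 10.02 servings → $8.52.
bell pepper only: max(14/2, 1283/152) = 8.441 servings → $5.91.
oats only: max(14/5, 1283/169) = 7.592 servings → $3.04.
sweet potato + hummus with both tight: 2.048 servings and 1.881 servings → $3.03.
sweet potato + bell pepper with both tight: 1.698 servings and 2.756 servings → $3.12.
sweet potato + oats with both tight: 2.382 servings and 0.4182 servings → $1.83.
hummus + bell pepper: intersection lies outside the first quadrant.
hummus + oats with both targets exact would need a negative amount; discard.
bell pepper + oats: intersection lies outside the first quadrant.
The minimum over all feasible corners is $1.83.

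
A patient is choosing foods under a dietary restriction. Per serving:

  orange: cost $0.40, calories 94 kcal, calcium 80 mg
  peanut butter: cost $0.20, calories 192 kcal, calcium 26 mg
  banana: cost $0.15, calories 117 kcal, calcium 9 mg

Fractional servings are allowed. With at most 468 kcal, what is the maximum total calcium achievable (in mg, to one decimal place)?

398.3 mg

Calcium per kcal: orange 0.8511, peanut butter 0.1354, banana 0.07692.
With no serving limits, spend the whole calories allowance on orange: 468 kcal / 94 kcal × 80 mg = 398.3 mg.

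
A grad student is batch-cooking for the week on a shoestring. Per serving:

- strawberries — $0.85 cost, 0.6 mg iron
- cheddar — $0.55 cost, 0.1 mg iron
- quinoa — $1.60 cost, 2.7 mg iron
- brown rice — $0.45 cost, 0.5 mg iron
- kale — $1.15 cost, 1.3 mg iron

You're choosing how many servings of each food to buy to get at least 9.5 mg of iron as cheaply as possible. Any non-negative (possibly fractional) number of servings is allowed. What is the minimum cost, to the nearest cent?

Cost per mg of iron: quinoa $0.5926, kale $0.8846, brown rice $0.9000, strawberries $1.4167, cheddar $5.5000.
With no serving limits, use only quinoa: 9.5 mg / 2.7 mg = 3.519 servings × $1.60 = $5.63.

$5.63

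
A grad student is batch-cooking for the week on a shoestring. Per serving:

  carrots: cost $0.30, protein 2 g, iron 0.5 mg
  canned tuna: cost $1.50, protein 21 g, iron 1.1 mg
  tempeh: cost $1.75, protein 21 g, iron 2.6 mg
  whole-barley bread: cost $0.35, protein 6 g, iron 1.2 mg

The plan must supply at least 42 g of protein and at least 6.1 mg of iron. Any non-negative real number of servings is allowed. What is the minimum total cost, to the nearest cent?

$2.45

The cheapest plan sits at a corner of the feasible region — with two constraints it uses at most two foods.
carrots only: max(42/2, 6.1/0.5) = 21 servings → $6.30.
canned tuna only: max(42/21, 6.1/1.1) = 5.545 servings → $8.32.
tempeh only: max(42/21, 6.1/2.6) = 2.346 servings → $4.11.
whole-barley bread only: max(42/6, 6.1/1.2) = 7 servings → $2.45.
carrots + canned tuna with both tight: 9.867 servings and 1.06 servings → $4.55.
carrots + tempeh with both tight: 3.566 servings and 1.66 servings → $3.98.
carrots + whole-barley bread: the both-tight solution has a negative serving — not a feasible corner.
canned tuna + tempeh: intersection lies outside the first quadrant.
canned tuna + whole-barley bread with both tight: 0.7419 servings and 4.403 servings → $2.65.
tempeh + whole-barley bread with both tight: 1.438 servings and 1.969 servings → $3.20.
The minimum over all feasible corners is $2.45.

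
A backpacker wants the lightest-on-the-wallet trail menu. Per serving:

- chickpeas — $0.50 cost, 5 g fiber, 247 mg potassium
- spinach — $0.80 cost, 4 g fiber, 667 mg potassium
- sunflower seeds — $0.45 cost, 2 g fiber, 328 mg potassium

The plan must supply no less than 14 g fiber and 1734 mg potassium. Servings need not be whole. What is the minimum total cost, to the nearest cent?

chickpeas only: max(14/5, 1734/247) = 7.02 servings → $3.51.
spinach only: max(14/4, 1734/667) = 3.5 servings → $2.80.
sunflower seeds only: max(14/2, 1734/328) = 7 servings → $3.15.
chickpeas + spinach with both tight: 1.023 servings and 2.221 servings → $2.29.
chickpeas + sunflower seeds with both tight: 0.9808 servings and 4.548 servings → $2.54.
spinach + sunflower seeds: the both-tight solution has a negative serving — not a feasible corner.
Cheapest feasible corner: $2.29.

$2.29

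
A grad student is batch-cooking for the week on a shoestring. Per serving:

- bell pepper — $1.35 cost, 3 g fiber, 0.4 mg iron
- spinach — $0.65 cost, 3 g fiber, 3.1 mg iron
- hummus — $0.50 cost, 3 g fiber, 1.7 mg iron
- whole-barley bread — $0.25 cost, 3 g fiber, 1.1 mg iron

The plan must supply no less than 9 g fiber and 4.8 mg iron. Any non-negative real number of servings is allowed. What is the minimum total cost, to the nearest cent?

$1.05

Compare the cost at each extreme point of the feasible region.
bell pepper only: max(9/3, 4.8/0.4) = 12 servings → $16.20.
spinach only: max(9/3, 4.8/3.1) = 3 servings → $1.95.
hummus only: max(9/3, 4.8/1.7) = 3 servings → $1.50.
whole-barley bread only: max(9/3, 4.8/1.1) = 4.364 servings → $1.09.
bell pepper + spinach with both tight: 1.667 servings and 1.333 servings → $3.12.
bell pepper + hummus with both tight: 0.2308 servings and 2.769 servings → $1.70.
bell pepper + whole-barley bread with both targets exact would need a negative amount; discard.
spinach + hummus with both targets exact would need a negative amount; discard.
spinach + whole-barley bread with both tight: 0.75 servings and 2.25 servings → $1.05.
hummus + whole-barley bread with both tight: 2.5 servings and 0.5 servings → $1.38.
Cheapest feasible corner: $1.05.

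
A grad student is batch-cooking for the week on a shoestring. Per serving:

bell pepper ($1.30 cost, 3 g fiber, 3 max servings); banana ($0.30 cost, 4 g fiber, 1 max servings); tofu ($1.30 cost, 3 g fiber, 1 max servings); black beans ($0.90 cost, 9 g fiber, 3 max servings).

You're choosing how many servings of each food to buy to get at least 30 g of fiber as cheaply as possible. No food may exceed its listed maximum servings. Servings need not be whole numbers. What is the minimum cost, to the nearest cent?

$2.90

Cost per g of fiber: banana $0.0750, black beans $0.1000, bell pepper $0.4333, tofu $0.4333.
Take 1 serving of banana: +4.0 g fiber for $0.30 (total $0.30, still need 26.0 g).
Take 2.889 servings of black beans: +26.0 g fiber for $2.60 (total $2.90, still need 0.0 g).
Filling from the cheapest source first is optimal under one linear minimum: $2.90.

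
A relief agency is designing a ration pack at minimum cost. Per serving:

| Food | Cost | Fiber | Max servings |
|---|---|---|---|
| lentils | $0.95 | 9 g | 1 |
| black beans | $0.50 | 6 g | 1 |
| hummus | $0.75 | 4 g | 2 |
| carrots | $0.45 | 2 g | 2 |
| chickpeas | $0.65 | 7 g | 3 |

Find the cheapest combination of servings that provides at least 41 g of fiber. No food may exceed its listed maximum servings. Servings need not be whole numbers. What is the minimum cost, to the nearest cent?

Cost per g of fiber: black beans $0.0833, chickpeas $0.0929, lentils $0.1056, hummus $0.1875, carrots $0.2250.
Take 1 serving of black beans: +6.0 g fiber for $0.50 (total $0.50, still need 35.0 g).
Take 3 servings of chickpeas: +21.0 g fiber for $1.95 (total $2.45, still need 14.0 g).
Take 1 serving of lentils: +9.0 g fiber for $0.95 (total $3.40, still need 5.0 g).
Take 1.25 servings of hummus: +5.0 g fiber for $0.94 (total $4.34, still need 0.0 g).
Greedy by cheapest-per-g is optimal for a single linear constraint, so the minimum cost is $4.34.

$4.34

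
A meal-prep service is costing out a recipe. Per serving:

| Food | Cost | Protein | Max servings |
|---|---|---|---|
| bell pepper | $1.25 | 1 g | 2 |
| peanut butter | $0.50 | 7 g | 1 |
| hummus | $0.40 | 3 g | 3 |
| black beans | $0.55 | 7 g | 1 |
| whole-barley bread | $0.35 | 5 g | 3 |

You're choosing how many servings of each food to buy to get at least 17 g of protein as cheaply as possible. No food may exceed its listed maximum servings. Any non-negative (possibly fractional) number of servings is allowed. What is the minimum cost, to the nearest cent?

$1.19

Cost per g of protein: whole-barley bread $0.0700, peanut butter $0.0714, black beans $0.0786, hummus $0.1333, bell pepper $1.2500.
Take 3 servings of whole-barley bread: +15.0 g protein for $1.05 (total $1.05, still need 2.0 g).
Take 0.2857 servings of peanut butter: +2.0 g protein for $0.14 (total $1.19, still need 0.0 g).
Greedy by cheapest-per-g is optimal for a single linear constraint, so the minimum cost is $1.19.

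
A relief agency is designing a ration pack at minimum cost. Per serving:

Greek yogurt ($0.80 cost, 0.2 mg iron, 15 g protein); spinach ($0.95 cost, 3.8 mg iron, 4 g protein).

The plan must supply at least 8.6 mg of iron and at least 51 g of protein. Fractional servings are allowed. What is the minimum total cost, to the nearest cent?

The cheapest plan sits at a corner of the feasible region — with two constraints it uses at most two foods.
Greek yogurt only: max(8.6/0.2, 51/15) = 43 servings → $34.40.
spinach only: max(8.6/3.8, 51/4) = 12.75 servings → $12.11.
Greek yogurt + spinach with both tight: 2.836 servings and 2.114 servings → $4.28.
Cheapest feasible corner: $4.28.

$4.28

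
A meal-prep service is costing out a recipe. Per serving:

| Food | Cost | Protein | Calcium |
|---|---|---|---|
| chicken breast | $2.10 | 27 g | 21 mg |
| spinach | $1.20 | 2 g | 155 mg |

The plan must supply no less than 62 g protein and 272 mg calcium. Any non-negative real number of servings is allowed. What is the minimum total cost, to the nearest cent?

$6.35

With two linear requirements the optimum uses one or two foods; enumerate the corners.
chicken breast only: max(62/27, 272/21) = 12.95 servings → $27.20.
spinach only: max(62/2, 272/155) = 31 servings → $37.20.
chicken breast + spinach with both tight: 2.188 servings and 1.458 servings → $6.35.
Cheapest feasible corner: $6.35.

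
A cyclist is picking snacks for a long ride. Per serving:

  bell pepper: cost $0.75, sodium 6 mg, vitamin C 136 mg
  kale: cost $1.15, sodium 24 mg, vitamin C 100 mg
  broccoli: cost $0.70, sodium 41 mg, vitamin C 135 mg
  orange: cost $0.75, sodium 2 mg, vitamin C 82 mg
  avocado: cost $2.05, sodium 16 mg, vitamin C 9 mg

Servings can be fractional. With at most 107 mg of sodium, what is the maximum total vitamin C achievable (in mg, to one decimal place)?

4387.0 mg

Vitamin C per mg sodium: orange 41, bell pepper 22.67, kale 4.167, broccoli 3.293, avocado 0.5625.
With no serving limits, spend the whole sodium allowance on orange: 107 mg / 2 mg × 82 mg = 4387.0 mg.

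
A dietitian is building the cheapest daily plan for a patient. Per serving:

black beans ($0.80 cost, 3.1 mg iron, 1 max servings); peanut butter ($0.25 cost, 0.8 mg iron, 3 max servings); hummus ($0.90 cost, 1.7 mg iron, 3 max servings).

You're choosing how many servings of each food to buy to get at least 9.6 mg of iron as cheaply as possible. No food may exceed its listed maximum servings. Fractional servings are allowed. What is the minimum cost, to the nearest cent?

Cost per mg of iron: black beans $0.2581, peanut butter $0.3125, hummus $0.5294.
Take 1 serving of black beans: +3.1 mg iron for $0.80 (total $0.80, still need 6.5 mg).
Take 3 servings of peanut butter: +2.4 mg iron for $0.75 (total $1.55, still need 4.1 mg).
Take 2.412 servings of hummus: +4.1 mg iron for $2.17 (total $3.72, still need 0.0 mg).
Filling from the cheapest source first is optimal under one linear minimum: $3.72.

$3.72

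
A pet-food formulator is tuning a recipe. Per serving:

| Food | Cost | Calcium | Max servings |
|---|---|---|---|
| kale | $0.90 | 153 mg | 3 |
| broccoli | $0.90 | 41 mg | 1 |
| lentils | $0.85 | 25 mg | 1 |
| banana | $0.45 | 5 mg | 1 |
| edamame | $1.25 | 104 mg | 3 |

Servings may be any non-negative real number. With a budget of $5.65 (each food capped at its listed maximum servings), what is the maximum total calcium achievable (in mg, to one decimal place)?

Calcium per dollar: kale 170, edamame 83.2, broccoli 45.56, lentils 29.41, banana 11.11.
Take 3 servings of kale: spends $2.70, +459.0 mg calcium (running total 459.0 mg).
Take 2.36 servings of edamame: spends $2.95, +245.4 mg calcium (running total 704.4 mg).
Greedy by best ratio exhausts the cost allowance optimally: 704.4 mg.

704.4 mg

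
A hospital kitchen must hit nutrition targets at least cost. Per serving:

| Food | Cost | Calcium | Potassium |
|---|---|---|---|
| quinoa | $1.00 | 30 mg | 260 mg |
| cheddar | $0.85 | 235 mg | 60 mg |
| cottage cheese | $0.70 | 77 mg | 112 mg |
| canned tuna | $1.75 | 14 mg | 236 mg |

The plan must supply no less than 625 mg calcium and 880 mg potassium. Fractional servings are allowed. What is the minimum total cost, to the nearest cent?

Minimising a linear cost over {calcium ≥ 625, potassium ≥ 880, servings ≥ 0} — the optimum is at a vertex, using one or two foods.
quinoa only: max(625/30, 880/260) = 20.83 servings → $20.83.
cheddar only: max(625/235, 880/60) = 14.67 servings → $12.47.
cottage cheese only: max(625/77, 880/112) = 8.117 servings → $5.68.
canned tuna only: max(625/14, 880/236) = 44.64 servings → $78.12.
quinoa + cheddar with both tight: 2.855 servings and 2.295 servings → $4.81.
quinoa + cottage cheese: the both-tight solution has a negative serving — not a feasible corner.
quinoa + canned tuna: the both-tight solution has a negative serving — not a feasible corner.
cheddar + cottage cheese with both tight: 0.1032 servings and 7.802 servings → $5.55.
cheddar + canned tuna with both tight: 2.475 servings and 3.1 servings → $7.53.
cottage cheese + canned tuna: intersection lies outside the first quadrant.
The minimum over all feasible corners is $4.81.

$4.81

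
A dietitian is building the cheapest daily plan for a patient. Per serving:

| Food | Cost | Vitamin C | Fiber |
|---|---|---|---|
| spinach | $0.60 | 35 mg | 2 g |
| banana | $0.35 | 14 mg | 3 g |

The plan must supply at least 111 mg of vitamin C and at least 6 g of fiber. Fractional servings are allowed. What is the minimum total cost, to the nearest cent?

$1.90

spinach only: max(111/35, 6/2) = 3.171 servings → $1.90.
banana only: max(111/14, 6/3) = 7.929 servings → $2.77.
spinach + banana with both targets exact would need a negative amount; discard.
The minimum over all feasible corners is $1.90.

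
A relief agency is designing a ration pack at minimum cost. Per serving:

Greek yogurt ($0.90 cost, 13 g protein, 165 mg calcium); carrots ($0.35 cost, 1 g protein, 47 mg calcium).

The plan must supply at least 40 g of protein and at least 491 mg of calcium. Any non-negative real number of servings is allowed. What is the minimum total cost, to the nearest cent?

At the optimum either one food covers both requirements or two foods hit both targets exactly; no other combination can be cheaper.
Greek yogurt only: max(40/13, 491/165) = 3.077 servings → $2.77.
carrots only: max(40/1, 491/47) = 40 servings → $14.00.
Greek yogurt + carrots with both targets exact would need a negative amount; discard.
Cheapest feasible corner: $2.77.

$2.77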